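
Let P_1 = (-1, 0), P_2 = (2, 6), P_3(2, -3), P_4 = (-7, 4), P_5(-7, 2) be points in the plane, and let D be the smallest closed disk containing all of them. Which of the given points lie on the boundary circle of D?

The minimum enclosing circle of a finite set is fixed by two of the points (as a diameter) or three (as a circumcircle).
The minimum enclosing circle is determined by three boundary points: P_2, P_3, P_4.
Their circumcentre is (-31/18, 1.5) with r² = 5525/162.
The farthest remaining point P_5 is at distance² 4553/162 ≤ 5525/162.
The points at distance exactly r from the centre are P_2, P_3, P_4 — 3 points.

P_2, P_3, P_4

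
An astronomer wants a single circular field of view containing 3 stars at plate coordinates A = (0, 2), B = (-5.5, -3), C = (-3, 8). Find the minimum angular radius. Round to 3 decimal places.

5.640

Side lengths²: AB² = 55.25, AC² = 45, BC² = 127.25.
Since BC² = 127.25 ≥ 55.25 + 45 = 100.25, the angle opposite BC is not acute, so the smallest enclosing circle has BC as diameter.
Centre = midpoint of BC = (-4.25, 2.5), r² = 127.25/4 = 31.8125.
r = √(31.8125) ≈ 5.640.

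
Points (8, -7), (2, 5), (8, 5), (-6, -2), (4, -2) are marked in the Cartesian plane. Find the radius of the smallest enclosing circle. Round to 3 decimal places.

A smallest enclosing disk is always determined by at most three of the input points on its boundary.
The minimum enclosing circle is determined by three boundary points: (8, -7), (8, 5), (-6, -2).
Their circumcentre is (2.25, -1) with r² = 69.0625.
The farthest remaining point (2, 5) is at distance² 36.0625 ≤ 69.0625.
r = √(69.0625) ≈ 8.310.

8.310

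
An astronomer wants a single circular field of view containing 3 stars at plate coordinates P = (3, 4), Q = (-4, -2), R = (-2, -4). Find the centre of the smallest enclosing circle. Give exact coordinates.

(5/26, 5/26)

Side lengths²: PQ² = 85, PR² = 89, QR² = 8.
Since PR² = 89 < 85 + 8 = 93, the triangle is acute, so the smallest enclosing circle is the circumcircle.
Circumcentre = (5/26, 5/26), r² = 7565/338.
Centre = (5/26, 5/26).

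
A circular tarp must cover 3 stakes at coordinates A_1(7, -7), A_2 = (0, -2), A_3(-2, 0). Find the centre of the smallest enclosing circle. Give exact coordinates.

(2.5, -3.5)

Side lengths²: A_1A_2² = 74, A_1A_3² = 130, A_2A_3² = 8.
Since A_1A_3² = 130 ≥ 74 + 8 = 82, the angle opposite A_1A_3 is not acute, so the smallest enclosing circle has A_1A_3 as diameter.
Centre = midpoint of A_1A_3 = (2.5, -3.5), r² = 130/4 = 32.5.
Centre = (2.5, -3.5).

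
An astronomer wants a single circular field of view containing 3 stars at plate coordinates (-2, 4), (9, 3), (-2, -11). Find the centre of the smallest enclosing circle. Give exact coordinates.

(63/22, -3.5)

Call the three points A, B, C in the order given.
Side lengths²: AB² = 122, AC² = 225, BC² = 317.
Since BC² = 317 < 225 + 122 = 347, the triangle is acute, so the smallest enclosing circle is the circumcircle.
Circumcentre = (63/22, -3.5), r² = 19337/242.
Centre = (63/22, -3.5).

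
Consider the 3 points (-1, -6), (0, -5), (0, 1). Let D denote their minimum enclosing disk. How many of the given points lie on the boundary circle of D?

Call the three points A, B, C in the order given.
Side lengths²: AB² = 2, AC² = 50, BC² = 36.
Since AC² = 50 ≥ 36 + 2 = 38, the angle opposite AC is not acute, so the smallest enclosing circle has AC as diameter.
Centre = midpoint of AC = (-0.5, -2.5), r² = 50/4 = 12.5.
The points at distance exactly r from the centre are (-1, -6), (0, 1) — 2 points.

2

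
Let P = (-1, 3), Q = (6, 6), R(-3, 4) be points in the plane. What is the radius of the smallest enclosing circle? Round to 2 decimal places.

Side lengths²: PQ² = 58, PR² = 5, QR² = 85.
Since QR² = 85 ≥ 58 + 5 = 63, the angle opposite QR is not acute, so the smallest enclosing circle has QR as diameter.
Centre = midpoint of QR = (1.5, 5), r² = 85/4 = 21.25.
r = √(21.25) ≈ 4.61.

4.61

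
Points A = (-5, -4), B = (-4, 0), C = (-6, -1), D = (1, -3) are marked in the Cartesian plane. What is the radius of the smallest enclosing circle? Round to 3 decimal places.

By Welzl's lemma the MEC is supported by two points (diametrically opposite) or three points (on a circumcircle).
The farthest pair is C–D with squared distance 53. The circle on this segment as diameter has centre (-2.5, -2) and r² = 53/4 = 13.25.
Check A: distance² to centre = 10.25 ≤ 13.25, so it lies inside.
All remaining points lie in this disk, and no smaller disk contains both endpoints, so this is the minimum enclosing circle.
r = √(13.25) ≈ 3.640.

3.640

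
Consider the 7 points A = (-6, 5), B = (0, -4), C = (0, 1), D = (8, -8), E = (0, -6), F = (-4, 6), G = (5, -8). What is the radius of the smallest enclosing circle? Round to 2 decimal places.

9.55

The farthest pair is A–D with squared distance 365. The circle on this segment as diameter has centre (1, -1.5) and r² = 365/4 = 91.25.
Check B: distance² to centre = 7.25 ≤ 91.25, so it lies inside.
All remaining points lie in this disk, and no smaller disk contains both endpoints, so this is the minimum enclosing circle.
r = √(91.25) ≈ 9.55.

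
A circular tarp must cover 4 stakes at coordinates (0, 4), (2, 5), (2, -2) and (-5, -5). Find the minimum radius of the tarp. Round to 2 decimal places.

6.10

The minimum enclosing circle of a finite set is fixed by two of the points (as a diameter) or three (as a circumcircle).
The farthest pair is (2, 5)–(-5, -5) with squared distance 149. The circle on this segment as diameter has centre (-1.5, 0) and r² = 149/4 = 37.25.
Check (0, 4): distance² to centre = 18.25 ≤ 37.25, so it lies inside.
All remaining points lie in this disk, and no smaller disk contains both endpoints, so this is the minimum enclosing circle.
r = √(37.25) ≈ 6.10.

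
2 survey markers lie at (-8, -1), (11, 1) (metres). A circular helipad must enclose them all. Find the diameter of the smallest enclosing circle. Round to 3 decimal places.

The smallest circle enclosing two points has them as diameter endpoints.
Centre = midpoint = (1.5, 0); r² = |(-8, -1)−(11, 1)|²/4 = 365/4 = 91.25.
Diameter = 2r = 2√(91.25) ≈ 19.105.

19.105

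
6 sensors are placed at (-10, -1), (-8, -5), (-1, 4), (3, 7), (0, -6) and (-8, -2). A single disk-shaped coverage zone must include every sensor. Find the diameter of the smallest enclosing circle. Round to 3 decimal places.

By Welzl's lemma the MEC is supported by two points (diametrically opposite) or three points (on a circumcircle).
The farthest pair is (-8, -5)–(3, 7) with squared distance 265. The circle on this segment as diameter has centre (-2.5, 1) and r² = 265/4 = 66.25.
Check (-10, -1): distance² to centre = 60.25 ≤ 66.25, so it lies inside.
All remaining points lie in this disk, and no smaller disk contains both endpoints, so this is the minimum enclosing circle.
Diameter = 2r = 2√(66.25) ≈ 16.279.

16.279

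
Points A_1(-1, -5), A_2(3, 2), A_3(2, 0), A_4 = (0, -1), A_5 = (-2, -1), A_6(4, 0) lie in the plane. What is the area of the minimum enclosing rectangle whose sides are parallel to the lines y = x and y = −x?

27.5

In coordinates u = x + y, v = x − y the rectangle is axis-aligned; the map (x,y)→(u,v) scales areas by 2.
u-values: -6, 5, 2, -1, -3, 4; range = 5 − (-6) = 11.
v-values: 4, 1, 2, 1, -1, 4; range = 4 − (-1) = 5.
Area = (11 × 5) / 2 = 27.5.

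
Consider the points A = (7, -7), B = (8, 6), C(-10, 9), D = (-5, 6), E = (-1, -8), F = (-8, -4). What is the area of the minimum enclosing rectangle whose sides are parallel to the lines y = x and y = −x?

In coordinates u = x + y, v = x − y the rectangle is axis-aligned; the map (x,y)→(u,v) scales areas by 2.
u-values: 0, 14, -1, 1, -9, -12; range = 14 − (-12) = 26.
v-values: 14, 2, -19, -11, 7, -4; range = 14 − (-19) = 33.
Area = (26 × 33) / 2 = 429.

429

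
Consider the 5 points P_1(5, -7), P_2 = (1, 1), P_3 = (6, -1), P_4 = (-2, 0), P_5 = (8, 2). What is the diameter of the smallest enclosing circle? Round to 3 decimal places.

11.402

By Welzl's lemma the MEC is supported by two points (diametrically opposite) or three points (on a circumcircle).
The minimum enclosing circle is determined by three boundary points: P_1, P_4, P_5.
Their circumcentre is (3.5, -1.5) with r² = 32.5.
The farthest remaining point P_2 is at distance² 12.5 ≤ 32.5.
Diameter = 2r = 2√(32.5) ≈ 11.402.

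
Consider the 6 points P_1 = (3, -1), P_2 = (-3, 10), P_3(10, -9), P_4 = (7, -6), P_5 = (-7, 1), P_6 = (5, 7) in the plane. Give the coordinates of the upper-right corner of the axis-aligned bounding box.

x-range [-7, 10], y-range [-9, 10].
The upper-right corner is (10, 10).

(10, 10)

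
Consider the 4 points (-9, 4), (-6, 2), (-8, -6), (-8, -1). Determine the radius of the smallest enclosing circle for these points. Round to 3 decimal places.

5.025

A smallest enclosing disk is always determined by at most three of the input points on its boundary.
The farthest pair is (-9, 4)–(-8, -6) with squared distance 101. The circle on this segment as diameter has centre (-8.5, -1) and r² = 101/4 = 25.25.
Check (-6, 2): distance² to centre = 15.25 ≤ 25.25, so it lies inside.
All remaining points lie in this disk, and no smaller disk contains both endpoints, so this is the minimum enclosing circle.
r = √(25.25) ≈ 5.025.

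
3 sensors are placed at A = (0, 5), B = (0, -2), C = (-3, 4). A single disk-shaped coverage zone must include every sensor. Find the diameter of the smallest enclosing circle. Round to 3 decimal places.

Side lengths²: AB² = 49, AC² = 10, BC² = 45.
Since AB² = 49 < 45 + 10 = 55, the triangle is acute, so the smallest enclosing circle is the circumcircle.
Circumcentre = (-0.5, 1.5), r² = 12.5.
Diameter = 2r = 2√(12.5) ≈ 7.071.

7.071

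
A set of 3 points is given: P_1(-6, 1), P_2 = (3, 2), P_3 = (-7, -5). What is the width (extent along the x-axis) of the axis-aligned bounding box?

10

max x = 3, min x = -7, so width = 10.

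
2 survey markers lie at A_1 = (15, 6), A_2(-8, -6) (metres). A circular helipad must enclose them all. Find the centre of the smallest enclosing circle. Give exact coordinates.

The smallest circle enclosing two points has them as diameter endpoints.
Centre = midpoint = (3.5, 0); r² = |A_1A_2|²/4 = 673/4 = 168.25.
Centre = (3.5, 0).

(3.5, 0)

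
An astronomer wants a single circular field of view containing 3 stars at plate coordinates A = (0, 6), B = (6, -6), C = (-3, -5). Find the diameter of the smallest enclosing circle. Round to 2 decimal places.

Side lengths²: AB² = 180, AC² = 130, BC² = 82.
Since AB² = 180 < 130 + 82 = 212, the triangle is acute, so the smallest enclosing circle is the circumcircle.
Circumcentre = (35/17, -8/17), r² = 13325/289.
Diameter = 2r = 2√(13325/289) ≈ 13.58.

13.58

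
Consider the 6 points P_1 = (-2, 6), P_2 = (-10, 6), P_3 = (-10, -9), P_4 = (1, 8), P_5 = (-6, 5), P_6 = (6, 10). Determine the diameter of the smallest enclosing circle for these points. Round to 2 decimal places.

By Welzl's lemma the MEC is supported by two points (diametrically opposite) or three points (on a circumcircle).
The farthest pair is P_3–P_6 with squared distance 617. The circle on this segment as diameter has centre (-2, 0.5) and r² = 617/4 = 154.25.
Check P_1: distance² to centre = 30.25 ≤ 154.25, so it lies inside.
All remaining points lie in this disk, and no smaller disk contains both endpoints, so this is the minimum enclosing circle.
Diameter = 2r = 2√(154.25) ≈ 24.84.

24.84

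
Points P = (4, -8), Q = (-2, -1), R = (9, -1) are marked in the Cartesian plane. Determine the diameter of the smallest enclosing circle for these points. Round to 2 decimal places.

Side lengths²: PQ² = 85, PR² = 74, QR² = 121.
Since QR² = 121 < 85 + 74 = 159, the triangle is acute, so the smallest enclosing circle is the circumcircle.
Circumcentre = (3.5, -33/14), r² = 3145/98.
Diameter = 2r = 2√(3145/98) ≈ 11.33.

11.33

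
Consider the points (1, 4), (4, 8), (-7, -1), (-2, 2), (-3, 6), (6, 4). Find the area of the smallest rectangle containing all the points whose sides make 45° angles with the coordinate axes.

110

In coordinates u = x + y, v = x − y the rectangle is axis-aligned; the map (x,y)→(u,v) scales areas by 2.
u-values: 5, 12, -8, 0, 3, 10; range = 12 − (-8) = 20.
v-values: -3, -4, -6, -4, -9, 2; range = 2 − (-9) = 11.
Area = (20 × 11) / 2 = 110.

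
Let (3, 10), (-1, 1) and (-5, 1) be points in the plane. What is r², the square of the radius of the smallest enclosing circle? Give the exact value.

36.25

Call the three points A, B, C in the order given.
Side lengths²: AB² = 97, AC² = 145, BC² = 16.
Since AC² = 145 ≥ 97 + 16 = 113, the angle opposite AC is not acute, so the smallest enclosing circle has AC as diameter.
Centre = midpoint of AC = (-1, 5.5), r² = 145/4 = 36.25.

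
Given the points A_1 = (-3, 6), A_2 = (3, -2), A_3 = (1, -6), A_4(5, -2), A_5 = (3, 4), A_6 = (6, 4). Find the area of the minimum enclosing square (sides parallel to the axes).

144

The bounding box has width 9 and height 12.
An axis-aligned square enclosing the set must have side ≥ max(width, height).
So the minimum side is max(9, 12) = 12.
Area = 12² = 144.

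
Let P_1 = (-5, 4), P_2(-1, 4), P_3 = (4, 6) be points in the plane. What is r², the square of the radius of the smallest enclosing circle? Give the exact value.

Side lengths²: P_1P_2² = 16, P_1P_3² = 85, P_2P_3² = 29.
Since P_1P_3² = 85 ≥ 29 + 16 = 45, the angle opposite P_1P_3 is not acute, so the smallest enclosing circle has P_1P_3 as diameter.
Centre = midpoint of P_1P_3 = (-0.5, 5), r² = 85/4 = 21.25.

21.25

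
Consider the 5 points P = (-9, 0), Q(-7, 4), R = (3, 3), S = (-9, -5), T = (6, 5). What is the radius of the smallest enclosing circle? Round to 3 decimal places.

9.014

A smallest enclosing disk is always determined by at most three of the input points on its boundary.
The farthest pair is S–T with squared distance 325. The circle on this segment as diameter has centre (-1.5, 0) and r² = 325/4 = 81.25.
Check P: distance² to centre = 56.25 ≤ 81.25, so it lies inside.
All remaining points lie in this disk, and no smaller disk contains both endpoints, so this is the minimum enclosing circle.
r = √(81.25) ≈ 9.014.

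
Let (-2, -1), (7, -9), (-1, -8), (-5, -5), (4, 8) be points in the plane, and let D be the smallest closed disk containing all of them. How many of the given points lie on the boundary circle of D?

A smallest enclosing disk is always determined by at most three of the input points on its boundary.
The minimum enclosing circle is determined by three boundary points: (7, -9), (-5, -5), (4, 8).
Their circumcentre is (145/48, -0.9375) with r² = 93125/1152.
The farthest remaining point (-1, -8) is at distance² 76085/1152 ≤ 93125/1152.
The points at distance exactly r from the centre are (7, -9), (-5, -5), (4, 8) — 3 points.

3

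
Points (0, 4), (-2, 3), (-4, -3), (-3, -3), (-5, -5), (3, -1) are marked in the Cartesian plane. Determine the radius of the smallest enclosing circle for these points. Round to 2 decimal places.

5.16

A smallest enclosing disk is always determined by at most three of the input points on its boundary.
The minimum enclosing circle is determined by three boundary points: (0, 4), (-5, -5), (3, -1).
Their circumcentre is (-28/13, -9/13) with r² = 4505/169.
The farthest remaining point (-2, 3) is at distance² 2308/169 ≤ 4505/169.
r = √(4505/169) ≈ 5.16.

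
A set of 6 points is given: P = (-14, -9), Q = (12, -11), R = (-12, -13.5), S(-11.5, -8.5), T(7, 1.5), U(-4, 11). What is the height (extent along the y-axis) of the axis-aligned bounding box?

max y = 11, min y = -13.5, so height = 24.5.

24.5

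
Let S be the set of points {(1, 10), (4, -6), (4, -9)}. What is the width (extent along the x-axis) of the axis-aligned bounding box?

3

max x = 4, min x = 1, so width = 3.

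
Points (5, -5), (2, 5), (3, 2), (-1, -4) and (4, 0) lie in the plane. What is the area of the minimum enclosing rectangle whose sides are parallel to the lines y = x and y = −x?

In coordinates u = x + y, v = x − y the rectangle is axis-aligned; the map (x,y)→(u,v) scales areas by 2.
u-values: 0, 7, 5, -5, 4; range = 7 − (-5) = 12.
v-values: 10, -3, 1, 3, 4; range = 10 − (-3) = 13.
Area = (12 × 13) / 2 = 78.

78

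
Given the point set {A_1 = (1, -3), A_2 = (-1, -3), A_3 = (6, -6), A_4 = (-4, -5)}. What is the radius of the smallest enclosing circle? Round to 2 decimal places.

The minimum enclosing circle of a finite set is fixed by two of the points (as a diameter) or three (as a circumcircle).
The farthest pair is A_3–A_4 with squared distance 101. The circle on this segment as diameter has centre (1, -5.5) and r² = 101/4 = 25.25.
Check A_1: distance² to centre = 6.25 ≤ 25.25, so it lies inside.
All remaining points lie in this disk, and no smaller disk contains both endpoints, so this is the minimum enclosing circle.
r = √(25.25) ≈ 5.02.

5.02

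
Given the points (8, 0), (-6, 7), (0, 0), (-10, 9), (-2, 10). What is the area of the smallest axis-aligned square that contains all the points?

The bounding box has width 18 and height 10.
An axis-aligned square enclosing the set must have side ≥ max(width, height).
So the minimum side is max(18, 10) = 18.
Area = 18² = 324.

324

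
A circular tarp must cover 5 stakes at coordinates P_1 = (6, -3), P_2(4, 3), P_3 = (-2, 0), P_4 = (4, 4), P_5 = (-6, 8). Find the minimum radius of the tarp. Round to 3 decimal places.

A smallest enclosing disk is always determined by at most three of the input points on its boundary.
The farthest pair is P_1–P_5 with squared distance 265. The circle on this segment as diameter has centre (0, 2.5) and r² = 265/4 = 66.25.
Check P_2: distance² to centre = 16.25 ≤ 66.25, so it lies inside.
All remaining points lie in this disk, and no smaller disk contains both endpoints, so this is the minimum enclosing circle.
r = √(66.25) ≈ 8.139.

8.139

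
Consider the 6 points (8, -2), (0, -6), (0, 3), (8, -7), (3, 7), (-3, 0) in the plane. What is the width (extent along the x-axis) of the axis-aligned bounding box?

max x = 8, min x = -3, so width = 11.

11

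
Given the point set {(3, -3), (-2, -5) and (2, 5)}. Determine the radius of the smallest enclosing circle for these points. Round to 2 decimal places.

5.39

Call the three points A, B, C in the order given.
Side lengths²: AB² = 29, AC² = 65, BC² = 116.
Since BC² = 116 ≥ 65 + 29 = 94, the angle opposite BC is not acute, so the smallest enclosing circle has BC as diameter.
Centre = midpoint of BC = (0, 0), r² = 116/4 = 29.
r = √29 ≈ 5.39.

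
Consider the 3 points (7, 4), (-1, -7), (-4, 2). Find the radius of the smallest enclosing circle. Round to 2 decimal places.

Call the three points A, B, C in the order given.
Side lengths²: AB² = 185, AC² = 125, BC² = 90.
Since AB² = 185 < 125 + 90 = 215, the triangle is acute, so the smallest enclosing circle is the circumcircle.
Circumcentre = (31/14, -13/14), r² = 4625/98.
r = √(4625/98) ≈ 6.87.

6.87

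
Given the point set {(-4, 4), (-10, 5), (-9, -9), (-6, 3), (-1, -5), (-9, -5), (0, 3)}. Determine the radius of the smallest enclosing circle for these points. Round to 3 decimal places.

A smallest enclosing disk is always determined by at most three of the input points on its boundary.
The minimum enclosing circle is determined by three boundary points: (-10, 5), (-9, -9), (0, 3).
Their circumcentre is (-283/46, -81/46) with r² = 64025/1058.
The farthest remaining point (-4, 4) is at distance² 40013/1058 ≤ 64025/1058.
r = √(64025/1058) ≈ 7.779.

7.779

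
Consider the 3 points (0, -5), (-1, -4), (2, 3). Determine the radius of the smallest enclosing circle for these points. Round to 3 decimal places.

Call the three points A, B, C in the order given.
Side lengths²: AB² = 2, AC² = 68, BC² = 58.
Since AC² = 68 ≥ 58 + 2 = 60, the angle opposite AC is not acute, so the smallest enclosing circle has AC as diameter.
Centre = midpoint of AC = (1, -1), r² = 68/4 = 17.
r = √17 ≈ 4.123.

4.123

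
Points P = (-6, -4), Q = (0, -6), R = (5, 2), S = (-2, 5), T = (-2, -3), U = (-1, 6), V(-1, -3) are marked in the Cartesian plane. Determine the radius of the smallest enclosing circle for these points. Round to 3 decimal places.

6.314

The minimum enclosing circle of a finite set is fixed by two of the points (as a diameter) or three (as a circumcircle).
The minimum enclosing circle is determined by three boundary points: P, R, U.
Their circumcentre is (-0.875, -0.3125) with r² = 39.86328125.
The farthest remaining point Q is at distance² 33.11328125 ≤ 39.86328125.
r = √(39.86328125) ≈ 6.314.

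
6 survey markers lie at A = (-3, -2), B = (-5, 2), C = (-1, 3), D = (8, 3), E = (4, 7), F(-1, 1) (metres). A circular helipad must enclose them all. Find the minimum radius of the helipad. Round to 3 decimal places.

6.519

The farthest pair is B–D with squared distance 170. The circle on this segment as diameter has centre (1.5, 2.5) and r² = 170/4 = 42.5.
Check A: distance² to centre = 40.5 ≤ 42.5, so it lies inside.
All remaining points lie in this disk, and no smaller disk contains both endpoints, so this is the minimum enclosing circle.
r = √(42.5) ≈ 6.519.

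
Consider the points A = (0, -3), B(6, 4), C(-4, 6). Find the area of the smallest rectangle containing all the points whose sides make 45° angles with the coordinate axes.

In coordinates u = x + y, v = x − y the rectangle is axis-aligned; the map (x,y)→(u,v) scales areas by 2.
u-values: -3, 10, 2; range = 10 − (-3) = 13.
v-values: 3, 2, -10; range = 3 − (-10) = 13.
Area = (13 × 13) / 2 = 84.5.

84.5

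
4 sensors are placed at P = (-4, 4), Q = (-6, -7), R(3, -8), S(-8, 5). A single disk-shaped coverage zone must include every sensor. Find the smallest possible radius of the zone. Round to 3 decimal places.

8.515

By Welzl's lemma the MEC is supported by two points (diametrically opposite) or three points (on a circumcircle).
The farthest pair is R–S with squared distance 290. The circle on this segment as diameter has centre (-2.5, -1.5) and r² = 290/4 = 72.5.
Check P: distance² to centre = 32.5 ≤ 72.5, so it lies inside.
All remaining points lie in this disk, and no smaller disk contains both endpoints, so this is the minimum enclosing circle.
r = √(72.5) ≈ 8.515.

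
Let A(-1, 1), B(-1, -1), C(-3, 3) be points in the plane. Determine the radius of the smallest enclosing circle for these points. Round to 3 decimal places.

2.236

Side lengths²: AB² = 4, AC² = 8, BC² = 20.
Since BC² = 20 ≥ 8 + 4 = 12, the angle opposite BC is not acute, so the smallest enclosing circle has BC as diameter.
Centre = midpoint of BC = (-2, 1), r² = 20/4 = 5.
r = √5 ≈ 2.236.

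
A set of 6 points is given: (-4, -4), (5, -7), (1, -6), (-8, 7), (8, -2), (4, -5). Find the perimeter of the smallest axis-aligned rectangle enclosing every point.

Width = max x − min x = 8 − (-8) = 16.
Height = max y − min y = 7 − (-7) = 14.
Perimeter = 2(16 + 14) = 60.

60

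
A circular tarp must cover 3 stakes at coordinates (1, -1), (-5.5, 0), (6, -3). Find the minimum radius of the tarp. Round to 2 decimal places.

Call the three points A, B, C in the order given.
Side lengths²: AB² = 43.25, AC² = 29, BC² = 141.25.
Since BC² = 141.25 ≥ 43.25 + 29 = 72.25, the angle opposite BC is not acute, so the smallest enclosing circle has BC as diameter.
Centre = midpoint of BC = (0.25, -1.5), r² = 141.25/4 = 35.3125.
r = √(35.3125) ≈ 5.94.

5.94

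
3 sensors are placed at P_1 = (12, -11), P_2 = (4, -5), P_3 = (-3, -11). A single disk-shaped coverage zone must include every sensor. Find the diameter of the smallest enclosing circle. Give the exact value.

15

Side lengths²: P_1P_2² = 100, P_1P_3² = 225, P_2P_3² = 85.
Since P_1P_3² = 225 ≥ 100 + 85 = 185, the angle opposite P_1P_3 is not acute, so the smallest enclosing circle has P_1P_3 as diameter.
Centre = midpoint of P_1P_3 = (4.5, -11), r² = 225/4 = 56.25.
Diameter = 2r = 2√(56.25) = 15.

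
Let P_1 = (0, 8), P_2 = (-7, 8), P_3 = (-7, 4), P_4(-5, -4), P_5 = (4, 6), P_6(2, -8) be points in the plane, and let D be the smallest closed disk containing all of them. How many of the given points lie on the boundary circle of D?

The farthest pair is P_2–P_6 with squared distance 337. The circle on this segment as diameter has centre (-2.5, 0) and r² = 337/4 = 84.25.
Check P_1: distance² to centre = 70.25 ≤ 84.25, so it lies inside.
All remaining points lie in this disk, and no smaller disk contains both endpoints, so this is the minimum enclosing circle.
The points at distance exactly r from the centre are P_2, P_6 — 2 points.

2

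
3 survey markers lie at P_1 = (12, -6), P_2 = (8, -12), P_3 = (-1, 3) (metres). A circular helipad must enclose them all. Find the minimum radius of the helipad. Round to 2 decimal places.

Side lengths²: P_1P_2² = 52, P_1P_3² = 250, P_2P_3² = 306.
Since P_2P_3² = 306 ≥ 250 + 52 = 302, the angle opposite P_2P_3 is not acute, so the smallest enclosing circle has P_2P_3 as diameter.
Centre = midpoint of P_2P_3 = (3.5, -4.5), r² = 306/4 = 76.5.
r = √(76.5) ≈ 8.75.

8.75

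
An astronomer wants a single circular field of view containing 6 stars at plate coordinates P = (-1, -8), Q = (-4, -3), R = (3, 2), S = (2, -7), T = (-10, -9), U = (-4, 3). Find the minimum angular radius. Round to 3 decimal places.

8.515

A smallest enclosing disk is always determined by at most three of the input points on its boundary.
The farthest pair is R–T with squared distance 290. The circle on this segment as diameter has centre (-3.5, -3.5) and r² = 290/4 = 72.5.
Check P: distance² to centre = 26.5 ≤ 72.5, so it lies inside.
All remaining points lie in this disk, and no smaller disk contains both endpoints, so this is the minimum enclosing circle.
r = √(72.5) ≈ 8.515.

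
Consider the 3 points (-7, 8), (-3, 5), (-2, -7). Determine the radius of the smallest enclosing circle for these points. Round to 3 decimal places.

Call the three points A, B, C in the order given.
Side lengths²: AB² = 25, AC² = 250, BC² = 145.
Since AC² = 250 ≥ 145 + 25 = 170, the angle opposite AC is not acute, so the smallest enclosing circle has AC as diameter.
Centre = midpoint of AC = (-4.5, 0.5), r² = 250/4 = 62.5.
r = √(62.5) ≈ 7.906.

7.906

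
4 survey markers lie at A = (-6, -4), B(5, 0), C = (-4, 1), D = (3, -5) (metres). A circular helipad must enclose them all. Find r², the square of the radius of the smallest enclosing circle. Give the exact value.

34.25

By Welzl's lemma the MEC is supported by two points (diametrically opposite) or three points (on a circumcircle).
The farthest pair is A–B with squared distance 137. The circle on this segment as diameter has centre (-0.5, -2) and r² = 137/4 = 34.25.
Check C: distance² to centre = 21.25 ≤ 34.25, so it lies inside.
All remaining points lie in this disk, and no smaller disk contains both endpoints, so this is the minimum enclosing circle.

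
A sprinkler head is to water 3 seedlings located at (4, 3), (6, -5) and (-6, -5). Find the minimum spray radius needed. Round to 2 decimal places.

Call the three points A, B, C in the order given.
Side lengths²: AB² = 68, AC² = 164, BC² = 144.
Since AC² = 164 < 144 + 68 = 212, the triangle is acute, so the smallest enclosing circle is the circumcircle.
Circumcentre = (0, -2.25), r² = 43.5625.
r = √(43.5625) ≈ 6.60.

6.60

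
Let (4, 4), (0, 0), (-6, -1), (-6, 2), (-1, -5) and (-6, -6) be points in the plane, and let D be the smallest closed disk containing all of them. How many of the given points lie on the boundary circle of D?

2

A smallest enclosing disk is always determined by at most three of the input points on its boundary.
The farthest pair is (4, 4)–(-6, -6) with squared distance 200. The circle on this segment as diameter has centre (-1, -1) and r² = 200/4 = 50.
Check (0, 0): distance² to centre = 2 ≤ 50, so it lies inside.
All remaining points lie in this disk, and no smaller disk contains both endpoints, so this is the minimum enclosing circle.
The points at distance exactly r from the centre are (4, 4), (-6, -6) — 2 points.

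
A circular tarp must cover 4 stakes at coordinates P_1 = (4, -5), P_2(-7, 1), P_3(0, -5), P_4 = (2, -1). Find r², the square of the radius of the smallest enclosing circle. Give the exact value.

By Welzl's lemma the MEC is supported by two points (diametrically opposite) or three points (on a circumcircle).
The farthest pair is P_1–P_2 with squared distance 157. The circle on this segment as diameter has centre (-1.5, -2) and r² = 157/4 = 39.25.
Check P_3: distance² to centre = 11.25 ≤ 39.25, so it lies inside.
All remaining points lie in this disk, and no smaller disk contains both endpoints, so this is the minimum enclosing circle.

39.25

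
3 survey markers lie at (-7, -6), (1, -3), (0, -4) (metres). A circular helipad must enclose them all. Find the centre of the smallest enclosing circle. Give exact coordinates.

(-3, -4.5)

Call the three points A, B, C in the order given.
Side lengths²: AB² = 73, AC² = 53, BC² = 2.
Since AB² = 73 ≥ 53 + 2 = 55, the angle opposite AB is not acute, so the smallest enclosing circle has AB as diameter.
Centre = midpoint of AB = (-3, -4.5), r² = 73/4 = 18.25.
Centre = (-3, -4.5).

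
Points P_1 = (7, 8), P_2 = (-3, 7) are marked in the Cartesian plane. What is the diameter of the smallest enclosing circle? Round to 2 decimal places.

10.05

The smallest circle enclosing two points has them as diameter endpoints.
Centre = midpoint = (2, 7.5); r² = |P_1P_2|²/4 = 101/4 = 25.25.
Diameter = 2r = 2√(25.25) ≈ 10.05.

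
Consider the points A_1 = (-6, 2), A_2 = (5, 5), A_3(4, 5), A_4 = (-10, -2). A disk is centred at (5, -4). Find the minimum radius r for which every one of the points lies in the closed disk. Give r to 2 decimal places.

The required radius is the distance from (5, -4) to the farthest point.
Squared distances: 157, 81, 82, 229.
Maximum is 229, attained at A_4.
r = √229 ≈ 15.13.

15.13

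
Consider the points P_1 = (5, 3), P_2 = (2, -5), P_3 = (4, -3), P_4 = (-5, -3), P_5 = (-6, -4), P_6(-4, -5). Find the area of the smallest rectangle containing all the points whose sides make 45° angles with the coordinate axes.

81

In coordinates u = x + y, v = x − y the rectangle is axis-aligned; the map (x,y)→(u,v) scales areas by 2.
u-values: 8, -3, 1, -8, -10, -9; range = 8 − (-10) = 18.
v-values: 2, 7, 7, -2, -2, 1; range = 7 − (-2) = 9.
Area = (18 × 9) / 2 = 81.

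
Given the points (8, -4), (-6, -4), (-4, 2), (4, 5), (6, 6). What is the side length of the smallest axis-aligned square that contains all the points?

The bounding box has width 14 and height 10.
An axis-aligned square enclosing the set must have side ≥ max(width, height).
So the minimum side is max(14, 10) = 14.

14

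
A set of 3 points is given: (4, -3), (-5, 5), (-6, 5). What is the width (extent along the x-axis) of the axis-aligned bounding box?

max x = 4, min x = -6, so width = 10.

10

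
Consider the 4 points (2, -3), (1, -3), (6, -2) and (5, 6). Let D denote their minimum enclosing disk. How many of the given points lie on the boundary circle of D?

The farthest pair is (1, -3)–(5, 6) with squared distance 97. The circle on this segment as diameter has centre (3, 1.5) and r² = 97/4 = 24.25.
Check (2, -3): distance² to centre = 21.25 ≤ 24.25, so it lies inside.
All remaining points lie in this disk, and no smaller disk contains both endpoints, so this is the minimum enclosing circle.
The points at distance exactly r from the centre are (1, -3), (5, 6) — 2 points.

2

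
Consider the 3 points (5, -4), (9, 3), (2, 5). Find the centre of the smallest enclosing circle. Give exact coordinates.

Call the three points A, B, C in the order given.
Side lengths²: AB² = 65, AC² = 90, BC² = 53.
Since AC² = 90 < 65 + 53 = 118, the triangle is acute, so the smallest enclosing circle is the circumcircle.
Circumcentre = (175/38, 33/38), r² = 17225/722.
Centre = (175/38, 33/38).

(175/38, 33/38)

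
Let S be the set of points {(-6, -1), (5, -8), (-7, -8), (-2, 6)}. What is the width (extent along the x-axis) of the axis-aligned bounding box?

12

max x = 5, min x = -7, so width = 12.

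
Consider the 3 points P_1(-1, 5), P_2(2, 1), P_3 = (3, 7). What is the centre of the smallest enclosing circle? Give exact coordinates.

Side lengths²: P_1P_2² = 25, P_1P_3² = 20, P_2P_3² = 37.
Since P_2P_3² = 37 < 25 + 20 = 45, the triangle is acute, so the smallest enclosing circle is the circumcircle.
Circumcentre = (43/22, 45/11), r² = 4625/484.
Centre = (43/22, 45/11).

(43/22, 45/11)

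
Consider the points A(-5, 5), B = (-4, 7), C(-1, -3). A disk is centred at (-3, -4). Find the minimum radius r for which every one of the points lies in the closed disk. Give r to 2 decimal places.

The required radius is the distance from (-3, -4) to the farthest point.
Squared distances: 85, 122, 5.
Maximum is 122, attained at B.
r = √122 ≈ 11.05.

11.05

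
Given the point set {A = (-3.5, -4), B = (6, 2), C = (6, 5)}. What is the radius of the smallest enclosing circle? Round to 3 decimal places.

Side lengths²: AB² = 126.25, AC² = 171.25, BC² = 9.
Since AC² = 171.25 ≥ 126.25 + 9 = 135.25, the angle opposite AC is not acute, so the smallest enclosing circle has AC as diameter.
Centre = midpoint of AC = (1.25, 0.5), r² = 171.25/4 = 42.8125.
r = √(42.8125) ≈ 6.543.

6.543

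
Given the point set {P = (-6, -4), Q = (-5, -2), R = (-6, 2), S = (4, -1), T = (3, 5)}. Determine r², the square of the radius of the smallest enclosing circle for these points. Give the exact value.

40.5

A smallest enclosing disk is always determined by at most three of the input points on its boundary.
The farthest pair is P–T with squared distance 162. The circle on this segment as diameter has centre (-1.5, 0.5) and r² = 162/4 = 40.5.
Check Q: distance² to centre = 18.5 ≤ 40.5, so it lies inside.
All remaining points lie in this disk, and no smaller disk contains both endpoints, so this is the minimum enclosing circle.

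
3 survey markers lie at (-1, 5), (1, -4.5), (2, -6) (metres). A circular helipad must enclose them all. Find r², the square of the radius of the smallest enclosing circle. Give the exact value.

32.5

Call the three points A, B, C in the order given.
Side lengths²: AB² = 94.25, AC² = 130, BC² = 3.25.
Since AC² = 130 ≥ 94.25 + 3.25 = 97.5, the angle opposite AC is not acute, so the smallest enclosing circle has AC as diameter.
Centre = midpoint of AC = (0.5, -0.5), r² = 130/4 = 32.5.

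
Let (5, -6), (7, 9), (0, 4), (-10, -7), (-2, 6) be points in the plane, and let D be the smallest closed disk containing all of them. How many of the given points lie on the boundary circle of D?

By Welzl's lemma the MEC is supported by two points (diametrically opposite) or three points (on a circumcircle).
The farthest pair is (7, 9)–(-10, -7) with squared distance 545. The circle on this segment as diameter has centre (-1.5, 1) and r² = 545/4 = 136.25.
Check (5, -6): distance² to centre = 91.25 ≤ 136.25, so it lies inside.
All remaining points lie in this disk, and no smaller disk contains both endpoints, so this is the minimum enclosing circle.
The points at distance exactly r from the centre are (7, 9), (-10, -7) — 2 points.

2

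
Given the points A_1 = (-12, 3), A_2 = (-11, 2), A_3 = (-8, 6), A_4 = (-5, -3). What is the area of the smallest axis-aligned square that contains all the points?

81

The bounding box has width 7 and height 9.
An axis-aligned square enclosing the set must have side ≥ max(width, height).
So the minimum side is max(7, 9) = 9.
Area = 9² = 81.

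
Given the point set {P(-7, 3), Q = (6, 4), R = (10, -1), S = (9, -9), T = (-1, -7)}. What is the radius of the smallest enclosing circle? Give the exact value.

10

The minimum enclosing circle of a finite set is fixed by two of the points (as a diameter) or three (as a circumcircle).
The farthest pair is P–S with squared distance 400. The circle on this segment as diameter has centre (1, -3) and r² = 400/4 = 100.
Check Q: distance² to centre = 74 ≤ 100, so it lies inside.
All remaining points lie in this disk, and no smaller disk contains both endpoints, so this is the minimum enclosing circle.
r = √100 = 10.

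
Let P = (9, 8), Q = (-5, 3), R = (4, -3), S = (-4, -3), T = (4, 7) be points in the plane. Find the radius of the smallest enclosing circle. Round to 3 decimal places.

8.515

The farthest pair is P–S with squared distance 290. The circle on this segment as diameter has centre (2.5, 2.5) and r² = 290/4 = 72.5.
Check Q: distance² to centre = 56.5 ≤ 72.5, so it lies inside.
All remaining points lie in this disk, and no smaller disk contains both endpoints, so this is the minimum enclosing circle.
r = √(72.5) ≈ 8.515.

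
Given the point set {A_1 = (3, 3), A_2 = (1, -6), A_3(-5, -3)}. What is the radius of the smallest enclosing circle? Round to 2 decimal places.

5.15

Side lengths²: A_1A_2² = 85, A_1A_3² = 100, A_2A_3² = 45.
Since A_1A_3² = 100 < 85 + 45 = 130, the triangle is acute, so the smallest enclosing circle is the circumcircle.
Circumcentre = (-0.25, -1), r² = 26.5625.
r = √(26.5625) ≈ 5.15.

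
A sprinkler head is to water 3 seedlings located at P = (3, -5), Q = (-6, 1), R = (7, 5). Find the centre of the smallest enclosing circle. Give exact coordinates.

Side lengths²: PQ² = 117, PR² = 116, QR² = 185.
Since QR² = 185 < 117 + 116 = 233, the triangle is acute, so the smallest enclosing circle is the circumcircle.
Circumcentre = (35/38, 31/19), r² = 69745/1444.
Centre = (35/38, 31/19).

(35/38, 31/19)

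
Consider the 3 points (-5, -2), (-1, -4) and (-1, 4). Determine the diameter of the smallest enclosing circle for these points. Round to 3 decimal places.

8.062

Call the three points A, B, C in the order given.
Side lengths²: AB² = 20, AC² = 52, BC² = 64.
Since BC² = 64 < 52 + 20 = 72, the triangle is acute, so the smallest enclosing circle is the circumcircle.
Circumcentre = (-1.5, 0), r² = 16.25.
Diameter = 2r = 2√(16.25) ≈ 8.062.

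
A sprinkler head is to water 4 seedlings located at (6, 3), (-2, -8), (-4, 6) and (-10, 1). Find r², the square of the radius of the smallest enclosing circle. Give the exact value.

By Welzl's lemma the MEC is supported by two points (diametrically opposite) or three points (on a circumcircle).
The minimum enclosing circle is determined by three boundary points: (6, 3), (-2, -8), (-10, 1).
Their circumcentre is (-1.78125, 0.25) with r² = 68.1103515625.
The farthest remaining point (-4, 6) is at distance² 37.9853515625 ≤ 68.1103515625.

68.1103515625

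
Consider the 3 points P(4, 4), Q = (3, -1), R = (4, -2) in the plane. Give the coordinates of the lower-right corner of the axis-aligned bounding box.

x-range [3, 4], y-range [-2, 4].
The lower-right corner is (4, -2).

(4, -2)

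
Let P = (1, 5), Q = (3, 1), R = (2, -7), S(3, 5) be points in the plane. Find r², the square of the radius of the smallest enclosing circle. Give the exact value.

A smallest enclosing disk is always determined by at most three of the input points on its boundary.
The minimum enclosing circle is determined by three boundary points: P, R, S.
Their circumcentre is (2, -23/24) with r² = 21025/576.
The farthest remaining point Q is at distance² 2785/576 ≤ 21025/576.

21025/576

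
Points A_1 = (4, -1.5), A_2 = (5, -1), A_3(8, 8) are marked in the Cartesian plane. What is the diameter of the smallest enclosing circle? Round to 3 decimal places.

10.308

Side lengths²: A_1A_2² = 1.25, A_1A_3² = 106.25, A_2A_3² = 90.
Since A_1A_3² = 106.25 ≥ 90 + 1.25 = 91.25, the angle opposite A_1A_3 is not acute, so the smallest enclosing circle has A_1A_3 as diameter.
Centre = midpoint of A_1A_3 = (6, 3.25), r² = 106.25/4 = 26.5625.
Diameter = 2r = 2√(26.5625) ≈ 10.308.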